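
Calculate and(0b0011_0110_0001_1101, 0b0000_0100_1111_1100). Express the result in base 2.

AND bit by bit (1 only where both bits are 1):
  0011011000011101
& 0000010011111100
= 0000010000011100

0b0000010000011100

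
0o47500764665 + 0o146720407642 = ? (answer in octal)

0o216421374527

Add column by column in base 8, right to left:
  5+2 = 7
  6+4 = 2 carry 1
  6+6+1 = 5 carry 1
  4+7+1 = 4 carry 1
  6+0+1 = 7
  7+4 = 3 carry 1
  0+0+1 = 1
  0+2 = 2
  5+7 = 4 carry 1
  7+6+1 = 6 carry 1
  4+4+1 = 1 carry 1
  0+1+1 = 2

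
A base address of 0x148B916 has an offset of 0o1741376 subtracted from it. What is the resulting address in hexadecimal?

0o1741376 = 0x7C2FE in hexadecimal.
Subtract column by column in base 16:
  6-E → 8 (borrow)
  1-F-1 → 1 (borrow)
  9-2-1 → 6
  B-C → F (borrow)
  8-7-1 → 0
  4-0 → 4
  1-0 → 1

0x140F618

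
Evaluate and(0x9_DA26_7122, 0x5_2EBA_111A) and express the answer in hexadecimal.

AND each hex digit independently (no carries):
  9&5=1, D&2=0, A&E=A, 2&B=2, 6&A=2, 7&1=1, 1&1=1, 2&1=0, 2&A=2

0x10A221102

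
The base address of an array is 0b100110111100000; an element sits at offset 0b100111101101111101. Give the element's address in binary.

Add column by column in base 2, right to left:
  0+1 = 1
  0+0 = 0
  0+1 = 1
  0+1 = 1
  0+1 = 1
  1+1 = 0 carry 1
  1+1+1 = 1 carry 1
  1+0+1 = 0 carry 1
  1+1+1 = 1 carry 1
  0+1+1 = 0 carry 1
  1+0+1 = 0 carry 1
  1+1+1 = 1 carry 1
  0+1+1 = 0 carry 1
  0+1+1 = 0 carry 1
  1+1+1 = 1 carry 1
  0+0+1 = 1
  0+0 = 0
  0+1 = 1

0b101100100101011101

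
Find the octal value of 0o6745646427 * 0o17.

0o150167302131

Multiply each base-8 digit by 15, carrying:
  7×15 = 105 → write 1 carry 13
  2×15+13 = 43 → write 3 carry 5
  4×15+5 = 65 → write 1 carry 8
  6×15+8 = 98 → write 2 carry 12
  4×15+12 = 72 → write 0 carry 9
  6×15+9 = 99 → write 3 carry 12
  5×15+12 = 87 → write 7 carry 10
  4×15+10 = 70 → write 6 carry 8
  7×15+8 = 113 → write 1 carry 14
  6×15+14 = 104 → write 0 carry 13
  remaining carry: 15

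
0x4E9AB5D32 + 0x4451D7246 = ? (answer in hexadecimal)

0x92EC8CF78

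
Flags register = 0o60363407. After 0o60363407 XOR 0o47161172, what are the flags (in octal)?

XOR each oct digit independently (no carries):
  6^4=2, 0^7=7, 3^1=2, 6^6=0, 3^1=2, 4^1=5, 0^7=7, 7^2=5

0o27202575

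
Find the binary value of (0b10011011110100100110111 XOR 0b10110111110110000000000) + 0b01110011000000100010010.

0b10011111000011001001001

First 0b10011011110100100110111 XOR 0b10110111110110000000000 = 0b00101100000010100110111.
Add column by column in base 2, right to left:
  1+0 = 1
  1+1 = 0 carry 1
  1+0+1 = 0 carry 1
  0+0+1 = 1
  1+1 = 0 carry 1
  1+0+1 = 0 carry 1
  0+0+1 = 1
  0+0 = 0
  1+1 = 0 carry 1
  0+0+1 = 1
  1+0 = 1
  0+0 = 0
  0+0 = 0
  0+0 = 0
  0+0 = 0
  0+1 = 1
  0+1 = 1
  1+0 = 1
  1+0 = 1
  0+1 = 1
  1+1 = 0 carry 1
  0+1+1 = 0 carry 1
  final carry 1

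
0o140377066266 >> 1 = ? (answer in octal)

0o60177433133

1 bits is not a whole number of base-8 digits; in binary: 1100000011111111000110110010110110 >> 1 = 110000001111111100011011001011011.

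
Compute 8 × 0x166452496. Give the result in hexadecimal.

Multiply each base-16 digit by 8, carrying:
  6×8 = 48 → write 0 carry 3
  9×8+3 = 75 → write b carry 4
  4×8+4 = 36 → write 4 carry 2
  2×8+2 = 18 → write 2 carry 1
  5×8+1 = 41 → write 9 carry 2
  4×8+2 = 34 → write 2 carry 2
  6×8+2 = 50 → write 2 carry 3
  6×8+3 = 51 → write 3 carry 3
  1×8+3 = 11 → write b

0xb322924b0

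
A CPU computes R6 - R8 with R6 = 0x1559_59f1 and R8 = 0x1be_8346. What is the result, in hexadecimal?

Subtract column by column in base 16:
  1-6 → b (borrow)
  f-4-1 → a
  9-3 → 6
  5-8 → d (borrow)
  9-e-1 → a (borrow)
  5-b-1 → 9 (borrow)
  5-1-1 → 3
  1-0 → 1

0x139ad6ab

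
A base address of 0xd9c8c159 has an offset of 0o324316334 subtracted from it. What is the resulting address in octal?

0xd9c8c159 = 0o33162140531 in octal.
Subtract column by column in base 8:
  1-4 → 5 (borrow)
  3-3-1 → 7 (borrow)
  5-3-1 → 1
  0-6 → 2 (borrow)
  4-1-1 → 2
  1-3 → 6 (borrow)
  2-4-1 → 5 (borrow)
  6-2-1 → 3
  1-3 → 6 (borrow)
  3-0-1 → 2
  3-0 → 3

0o32635622175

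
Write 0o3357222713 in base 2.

Each octal digit is 3 bits: 3=011 3=011 5=101 7=111 2=010 2=010 2=010 7=111 1=001 3=011.

0b11011101111010010010111001011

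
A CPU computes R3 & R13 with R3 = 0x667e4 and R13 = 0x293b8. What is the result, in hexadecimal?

0x203a0

AND each hex digit independently (no carries):
  6&2=2, 6&9=0, 7&3=3, e&b=a, 4&8=0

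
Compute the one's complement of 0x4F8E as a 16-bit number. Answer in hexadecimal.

Each hex digit d becomes F−d:
  4→B, F→0, 8→7, E→1

0xB071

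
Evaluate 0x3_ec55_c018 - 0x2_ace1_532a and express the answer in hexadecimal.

0x13f746cee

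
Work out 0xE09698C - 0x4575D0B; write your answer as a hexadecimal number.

0x9B20C81

Subtract column by column in base 16:
  C-B → 1
  8-0 → 8
  9-D → C (borrow)
  6-5-1 → 0
  9-7 → 2
  0-5 → B (borrow)
  E-4-1 → 9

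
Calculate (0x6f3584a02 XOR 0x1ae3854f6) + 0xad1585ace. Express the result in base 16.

0x122eb879c2

First 0x6f3584a02 XOR 0x1ae3854f6 = 0x75d601ef4.
Add column by column in base 16, right to left:
  4+e = 2 carry 1
  f+c+1 = c carry 1
  e+a+1 = 9 carry 1
  1+5+1 = 7
  0+8 = 8
  6+5 = b
  d+1 = e
  5+d = 2 carry 1
  7+a+1 = 2 carry 1
  final carry 1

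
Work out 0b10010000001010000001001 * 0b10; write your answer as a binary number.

0b100100000010100000010010

Multiply each base-2 digit by 2, carrying:
  1×2 = 2 → write 0 carry 1
  0×2+1 = 1 → write 1
  0×2 = 0 → write 0
  1×2 = 2 → write 0 carry 1
  0×2+1 = 1 → write 1
  0×2 = 0 → write 0
  0×2 = 0 → write 0
  0×2 = 0 → write 0
  0×2 = 0 → write 0
  0×2 = 0 → write 0
  1×2 = 2 → write 0 carry 1
  0×2+1 = 1 → write 1
  1×2 = 2 → write 0 carry 1
  0×2+1 = 1 → write 1
  0×2 = 0 → write 0
  0×2 = 0 → write 0
  0×2 = 0 → write 0
  0×2 = 0 → write 0
  0×2 = 0 → write 0
  1×2 = 2 → write 0 carry 1
  0×2+1 = 1 → write 1
  0×2 = 0 → write 0
  1×2 = 2 → write 0 carry 1
  remaining carry: 1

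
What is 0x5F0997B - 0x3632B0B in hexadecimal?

0x28D6E70

Subtract column by column in base 16:
  B-B → 0
  7-0 → 7
  9-B → E (borrow)
  9-2-1 → 6
  0-3 → D (borrow)
  F-6-1 → 8
  5-3 → 2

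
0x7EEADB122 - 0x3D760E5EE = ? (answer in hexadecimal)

0x4174CCB34

Subtract column by column in base 16:
  2-E → 4 (borrow)
  2-E-1 → 3 (borrow)
  1-5-1 → B (borrow)
  B-E-1 → C (borrow)
  D-0-1 → C
  A-6 → 4
  E-7 → 7
  E-D → 1
  7-3 → 4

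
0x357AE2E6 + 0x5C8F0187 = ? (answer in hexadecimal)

Add column by column in base 16, right to left:
  6+7 = D
  E+8 = 6 carry 1
  2+1+1 = 4
  E+0 = E
  A+F = 9 carry 1
  7+8+1 = 0 carry 1
  5+C+1 = 2 carry 1
  3+5+1 = 9

0x9209E46D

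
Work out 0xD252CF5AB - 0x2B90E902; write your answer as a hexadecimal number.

Subtract column by column in base 16:
  B-2 → 9
  A-0 → A
  5-9 → C (borrow)
  F-E-1 → 0
  C-0 → C
  2-9 → 9 (borrow)
  5-B-1 → 9 (borrow)
  2-2-1 → F (borrow)
  D-0-1 → C

0xCF99C0CA9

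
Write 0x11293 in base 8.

0o211223

Expand each hex digit to 4 bits: 1=0001 1=0001 2=0010 9=1001 3=0011.
Group the bits in threes: 010 001 001 010 010 011 → 211223.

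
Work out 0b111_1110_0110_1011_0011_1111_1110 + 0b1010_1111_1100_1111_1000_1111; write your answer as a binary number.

Add column by column in base 2, right to left:
  0+1 = 1
  1+1 = 0 carry 1
  1+1+1 = 1 carry 1
  1+1+1 = 1 carry 1
  1+0+1 = 0 carry 1
  1+0+1 = 0 carry 1
  1+0+1 = 0 carry 1
  1+1+1 = 1 carry 1
  1+1+1 = 1 carry 1
  1+1+1 = 1 carry 1
  0+1+1 = 0 carry 1
  0+1+1 = 0 carry 1
  1+0+1 = 0 carry 1
  1+0+1 = 0 carry 1
  0+1+1 = 0 carry 1
  1+1+1 = 1 carry 1
  0+1+1 = 0 carry 1
  1+1+1 = 1 carry 1
  1+1+1 = 1 carry 1
  0+1+1 = 0 carry 1
  0+0+1 = 1
  1+1 = 0 carry 1
  1+0+1 = 0 carry 1
  1+1+1 = 1 carry 1
  1+0+1 = 0 carry 1
  1+0+1 = 0 carry 1
  1+0+1 = 0 carry 1
  final carry 1

0b1000100101101000001110001101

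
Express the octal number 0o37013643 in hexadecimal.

Each octal digit is 3 bits: 3=011 7=111 0=000 1=001 3=011 6=110 4=100 3=011.
Group the bits into nibbles: 0111 1100 0001 0111 1010 0011 → 7c17a3.

0x7c17a3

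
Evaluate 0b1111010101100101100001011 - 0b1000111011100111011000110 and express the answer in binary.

0b110011001111110001000101

Subtract column by column in base 2:
  1-0 → 1
  1-1 → 0
  0-1 → 1 (borrow)
  1-0-1 → 0
  0-0 → 0
  0-0 → 0
  0-1 → 1 (borrow)
  0-1-1 → 0 (borrow)
  1-0-1 → 0
  1-1 → 0
  0-1 → 1 (borrow)
  1-1-1 → 1 (borrow)
  0-0-1 → 1 (borrow)
  0-0-1 → 1 (borrow)
  1-1-1 → 1 (borrow)
  1-1-1 → 1 (borrow)
  0-1-1 → 0 (borrow)
  1-0-1 → 0
  0-1 → 1 (borrow)
  1-1-1 → 1 (borrow)
  0-1-1 → 0 (borrow)
  1-0-1 → 0
  1-0 → 1
  1-0 → 1
  1-1 → 0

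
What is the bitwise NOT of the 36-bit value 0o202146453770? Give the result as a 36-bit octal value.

Each oct digit d becomes 7−d:
  2→5, 0→7, 2→5, 1→6, 4→3, 6→1, 4→3, 5→2, 3→4, 7→0, 7→0, 0→7

0o575631324007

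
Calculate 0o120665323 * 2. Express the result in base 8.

0o241552646

Multiply each base-8 digit by 2, carrying:
  3×2 = 6 → write 6
  2×2 = 4 → write 4
  3×2 = 6 → write 6
  5×2 = 10 → write 2 carry 1
  6×2+1 = 13 → write 5 carry 1
  6×2+1 = 13 → write 5 carry 1
  0×2+1 = 1 → write 1
  2×2 = 4 → write 4
  1×2 = 2 → write 2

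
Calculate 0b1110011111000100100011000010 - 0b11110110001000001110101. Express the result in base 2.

0b1110000000010011100001001101

Subtract column by column in base 2:
  0-1 → 1 (borrow)
  1-0-1 → 0
  0-1 → 1 (borrow)
  0-0-1 → 1 (borrow)
  0-1-1 → 0 (borrow)
  0-1-1 → 0 (borrow)
  1-1-1 → 1 (borrow)
  1-0-1 → 0
  0-0 → 0
  0-0 → 0
  0-0 → 0
  1-0 → 1
  0-1 → 1 (borrow)
  0-0-1 → 1 (borrow)
  1-0-1 → 0
  0-0 → 0
  0-1 → 1 (borrow)
  0-1-1 → 0 (borrow)
  1-0-1 → 0
  1-1 → 0
  1-1 → 0
  1-1 → 0
  1-1 → 0
  0-0 → 0
  0-0 → 0
  1-0 → 1
  1-0 → 1
  1-0 → 1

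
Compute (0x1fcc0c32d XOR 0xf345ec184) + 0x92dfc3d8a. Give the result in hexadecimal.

0x17f69a4033

First 0x1fcc0c32d XOR 0xf345ec184 = 0xec89e02a9.
Add column by column in base 16, right to left:
  9+a = 3 carry 1
  a+8+1 = 3 carry 1
  2+d+1 = 0 carry 1
  0+3+1 = 4
  e+c = a carry 1
  9+f+1 = 9 carry 1
  8+d+1 = 6 carry 1
  c+2+1 = f
  e+9 = 7 carry 1
  final carry 1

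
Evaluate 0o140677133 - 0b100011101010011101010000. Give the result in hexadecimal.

0xF4D70B

0o140677133 = 0x1837E5B in hexadecimal.
0b100011101010011101010000 = 0x8EA750 in hexadecimal.
Subtract column by column in base 16:
  B-0 → B
  5-5 → 0
  E-7 → 7
  7-A → D (borrow)
  3-E-1 → 4 (borrow)
  8-8-1 → F (borrow)
  1-0-1 → 0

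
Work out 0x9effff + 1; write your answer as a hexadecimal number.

The trailing 4 digits are F (max in base 16), so adding 1 cascades: they roll to 0 and the next digit up increments.

0x9f0000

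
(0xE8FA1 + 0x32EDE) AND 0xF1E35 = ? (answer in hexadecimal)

Add column by column in base 16, right to left:
  1+E = F
  A+D = 7 carry 1
  F+E+1 = E carry 1
  8+2+1 = B
  E+3 = 1 carry 1
  final carry 1
Sum = 0x11BE7F; now AND with 0xF1E35:
  1&0=0, 1&F=1, B&1=1, E&E=E, 7&3=3, F&5=5

0x11E35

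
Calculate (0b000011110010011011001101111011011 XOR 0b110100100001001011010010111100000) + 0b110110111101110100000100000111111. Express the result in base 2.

0b1101110010001000100100011001111010

First 0b000011110010011011001101111011011 XOR 0b110100100001001011010010111100000 = 0b110111010011010000011111000111011.
Add column by column in base 2, right to left:
  1+1 = 0 carry 1
  1+1+1 = 1 carry 1
  0+1+1 = 0 carry 1
  1+1+1 = 1 carry 1
  1+1+1 = 1 carry 1
  1+1+1 = 1 carry 1
  0+0+1 = 1
  0+0 = 0
  0+0 = 0
  1+0 = 1
  1+0 = 1
  1+1 = 0 carry 1
  1+0+1 = 0 carry 1
  1+0+1 = 0 carry 1
  0+0+1 = 1
  0+0 = 0
  0+0 = 0
  0+1 = 1
  0+0 = 0
  1+1 = 0 carry 1
  0+1+1 = 0 carry 1
  1+1+1 = 1 carry 1
  1+0+1 = 0 carry 1
  0+1+1 = 0 carry 1
  0+1+1 = 0 carry 1
  1+1+1 = 1 carry 1
  0+1+1 = 0 carry 1
  1+0+1 = 0 carry 1
  1+1+1 = 1 carry 1
  1+1+1 = 1 carry 1
  0+0+1 = 1
  1+1 = 0 carry 1
  1+1+1 = 1 carry 1
  final carry 1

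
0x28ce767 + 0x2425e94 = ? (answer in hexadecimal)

0x4cf45fb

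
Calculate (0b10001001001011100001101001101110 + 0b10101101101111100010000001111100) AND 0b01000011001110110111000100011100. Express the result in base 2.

0b10001010000011000000001000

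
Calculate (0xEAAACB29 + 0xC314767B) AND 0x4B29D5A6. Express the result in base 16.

0x92941A4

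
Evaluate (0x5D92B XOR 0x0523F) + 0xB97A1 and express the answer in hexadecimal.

0x1122B5

First 0x5D92B XOR 0x0523F = 0x58B14.
Add column by column in base 16, right to left:
  4+1 = 5
  1+A = B
  B+7 = 2 carry 1
  8+9+1 = 2 carry 1
  5+B+1 = 1 carry 1
  final carry 1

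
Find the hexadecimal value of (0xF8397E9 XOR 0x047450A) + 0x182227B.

0x1146F55E

First 0xF8397E9 XOR 0x047450A = 0xFC4D2E3.
Add column by column in base 16, right to left:
  3+B = E
  E+7 = 5 carry 1
  2+2+1 = 5
  D+2 = F
  4+2 = 6
  C+8 = 4 carry 1
  F+1+1 = 1 carry 1
  final carry 1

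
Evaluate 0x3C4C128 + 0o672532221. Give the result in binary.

0b1010101011110111010110111001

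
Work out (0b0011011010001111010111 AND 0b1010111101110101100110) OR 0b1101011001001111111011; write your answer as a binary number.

0b1111011001001111111111

0b0011011010001111010111 AND 0b1010111101110101100110 = 0b0010011000000101000110.
Then OR with 0b1101011001001111111011.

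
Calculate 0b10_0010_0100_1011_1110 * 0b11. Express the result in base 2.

Multiply each base-2 digit by 3, carrying:
  0×3 = 0 → write 0
  1×3 = 3 → write 1 carry 1
  1×3+1 = 4 → write 0 carry 2
  1×3+2 = 5 → write 1 carry 2
  1×3+2 = 5 → write 1 carry 2
  1×3+2 = 5 → write 1 carry 2
  0×3+2 = 2 → write 0 carry 1
  1×3+1 = 4 → write 0 carry 2
  0×3+2 = 2 → write 0 carry 1
  0×3+1 = 1 → write 1
  1×3 = 3 → write 1 carry 1
  0×3+1 = 1 → write 1
  0×3 = 0 → write 0
  1×3 = 3 → write 1 carry 1
  0×3+1 = 1 → write 1
  0×3 = 0 → write 0
  0×3 = 0 → write 0
  1×3 = 3 → write 1 carry 1
  remaining carry: 1

0b1100110111000111010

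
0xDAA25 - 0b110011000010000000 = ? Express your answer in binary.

0b10100111100110100101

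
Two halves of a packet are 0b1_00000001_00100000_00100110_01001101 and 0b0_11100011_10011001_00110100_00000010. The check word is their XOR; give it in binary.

0b111100010101110010001001001001111

XOR bit by bit (1 where the bits differ):
  100000001001000000010011001001101
^ 011100011100110010011010000000010
= 111100010101110010001001001001111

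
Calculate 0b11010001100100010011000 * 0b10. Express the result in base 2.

0b110100011001000100110000

Multiply each base-2 digit by 2, carrying:
  0×2 = 0 → write 0
  0×2 = 0 → write 0
  0×2 = 0 → write 0
  1×2 = 2 → write 0 carry 1
  1×2+1 = 3 → write 1 carry 1
  0×2+1 = 1 → write 1
  0×2 = 0 → write 0
  1×2 = 2 → write 0 carry 1
  0×2+1 = 1 → write 1
  0×2 = 0 → write 0
  0×2 = 0 → write 0
  1×2 = 2 → write 0 carry 1
  0×2+1 = 1 → write 1
  0×2 = 0 → write 0
  1×2 = 2 → write 0 carry 1
  1×2+1 = 3 → write 1 carry 1
  0×2+1 = 1 → write 1
  0×2 = 0 → write 0
  0×2 = 0 → write 0
  1×2 = 2 → write 0 carry 1
  0×2+1 = 1 → write 1
  1×2 = 2 → write 0 carry 1
  1×2+1 = 3 → write 1 carry 1
  remaining carry: 1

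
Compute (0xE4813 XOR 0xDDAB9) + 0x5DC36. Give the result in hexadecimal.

First 0xE4813 XOR 0xDDAB9 = 0x392AA.
Add column by column in base 16, right to left:
  A+6 = 0 carry 1
  A+3+1 = E
  2+C = E
  9+D = 6 carry 1
  3+5+1 = 9

0x96EE0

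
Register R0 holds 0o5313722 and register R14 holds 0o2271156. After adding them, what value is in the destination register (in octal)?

0o7605100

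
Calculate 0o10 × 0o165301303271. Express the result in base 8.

Multiply each base-8 digit by 8, carrying:
  1×8 = 8 → write 0 carry 1
  7×8+1 = 57 → write 1 carry 7
  2×8+7 = 23 → write 7 carry 2
  3×8+2 = 26 → write 2 carry 3
  0×8+3 = 3 → write 3
  3×8 = 24 → write 0 carry 3
  1×8+3 = 11 → write 3 carry 1
  0×8+1 = 1 → write 1
  3×8 = 24 → write 0 carry 3
  5×8+3 = 43 → write 3 carry 5
  6×8+5 = 53 → write 5 carry 6
  1×8+6 = 14 → write 6 carry 1
  remaining carry: 1

0o1653013032710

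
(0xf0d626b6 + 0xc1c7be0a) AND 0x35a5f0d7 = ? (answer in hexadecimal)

Add column by column in base 16, right to left:
  6+a = 0 carry 1
  b+0+1 = c
  6+e = 4 carry 1
  2+b+1 = e
  6+7 = d
  d+c = 9 carry 1
  0+1+1 = 2
  f+c = b carry 1
  final carry 1
Sum = 0x1b29de4c0; now AND with 0x35a5f0d7:
  1&0=0, b&3=3, 2&5=0, 9&a=8, d&5=5, e&f=e, 4&0=0, c&d=c, 0&7=0

0x3085e0c0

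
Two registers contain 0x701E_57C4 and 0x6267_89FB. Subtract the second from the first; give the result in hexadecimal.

0xDB6CDC9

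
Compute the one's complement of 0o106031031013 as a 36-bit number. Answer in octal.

0o671746746764

Each oct digit d becomes 7−d:
  1→6, 0→7, 6→1, 0→7, 3→4, 1→6, 0→7, 3→4, 1→6, 0→7, 1→6, 3→4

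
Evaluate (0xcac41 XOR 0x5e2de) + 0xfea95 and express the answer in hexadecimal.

0x193934

First 0xcac41 XOR 0x5e2de = 0x94e9f.
Add column by column in base 16, right to left:
  f+5 = 4 carry 1
  9+9+1 = 3 carry 1
  e+a+1 = 9 carry 1
  4+e+1 = 3 carry 1
  9+f+1 = 9 carry 1
  final carry 1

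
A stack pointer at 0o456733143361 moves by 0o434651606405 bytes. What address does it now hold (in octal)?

Add column by column in base 8, right to left:
  1+5 = 6
  6+0 = 6
  3+4 = 7
  3+6 = 1 carry 1
  4+0+1 = 5
  1+6 = 7
  3+1 = 4
  3+5 = 0 carry 1
  7+6+1 = 6 carry 1
  6+4+1 = 3 carry 1
  5+3+1 = 1 carry 1
  4+4+1 = 1 carry 1
  final carry 1

0o1113604751766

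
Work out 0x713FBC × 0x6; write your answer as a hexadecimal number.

Multiply each base-16 digit by 6, carrying:
  C×6 = 72 → write 8 carry 4
  B×6+4 = 70 → write 6 carry 4
  F×6+4 = 94 → write E carry 5
  3×6+5 = 23 → write 7 carry 1
  1×6+1 = 7 → write 7
  7×6 = 42 → write A carry 2
  remaining carry: 2

0x2A77E68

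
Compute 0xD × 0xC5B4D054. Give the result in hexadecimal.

0xA0A2E9444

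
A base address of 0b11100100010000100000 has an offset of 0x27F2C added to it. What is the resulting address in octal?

0o4141514

0b11100100010000100000 = 0o3442040 in octal.
0x27F2C = 0o477454 in octal.
Add column by column in base 8, right to left:
  0+4 = 4
  4+5 = 1 carry 1
  0+4+1 = 5
  2+7 = 1 carry 1
  4+7+1 = 4 carry 1
  4+4+1 = 1 carry 1
  3+0+1 = 4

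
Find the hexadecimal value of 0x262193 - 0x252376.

Subtract column by column in base 16:
  3-6 → D (borrow)
  9-7-1 → 1
  1-3 → E (borrow)
  2-2-1 → F (borrow)
  6-5-1 → 0
  2-2 → 0

0xFE1D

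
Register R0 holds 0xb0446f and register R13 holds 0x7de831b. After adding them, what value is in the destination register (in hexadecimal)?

0x88ec78a

Add column by column in base 16, right to left:
  f+b = a carry 1
  6+1+1 = 8
  4+3 = 7
  4+8 = c
  0+e = e
  b+d = 8 carry 1
  0+7+1 = 8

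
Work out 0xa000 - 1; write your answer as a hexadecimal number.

0x9fff

The trailing 3 digits are 0, so subtracting 1 borrows through: they become F and the next digit up decrements.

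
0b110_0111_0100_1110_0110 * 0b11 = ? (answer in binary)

0b100110101111010110010

Multiply each base-2 digit by 3, carrying:
  0×3 = 0 → write 0
  1×3 = 3 → write 1 carry 1
  1×3+1 = 4 → write 0 carry 2
  0×3+2 = 2 → write 0 carry 1
  0×3+1 = 1 → write 1
  1×3 = 3 → write 1 carry 1
  1×3+1 = 4 → write 0 carry 2
  1×3+2 = 5 → write 1 carry 2
  0×3+2 = 2 → write 0 carry 1
  0×3+1 = 1 → write 1
  1×3 = 3 → write 1 carry 1
  0×3+1 = 1 → write 1
  1×3 = 3 → write 1 carry 1
  1×3+1 = 4 → write 0 carry 2
  1×3+2 = 5 → write 1 carry 2
  0×3+2 = 2 → write 0 carry 1
  0×3+1 = 1 → write 1
  1×3 = 3 → write 1 carry 1
  1×3+1 = 4 → write 0 carry 2
  remaining carry: 10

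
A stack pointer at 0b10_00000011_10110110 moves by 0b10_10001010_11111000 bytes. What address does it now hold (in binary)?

Add column by column in base 2, right to left:
  0+0 = 0
  1+0 = 1
  1+0 = 1
  0+1 = 1
  1+1 = 0 carry 1
  1+1+1 = 1 carry 1
  0+1+1 = 0 carry 1
  1+1+1 = 1 carry 1
  1+0+1 = 0 carry 1
  1+1+1 = 1 carry 1
  0+0+1 = 1
  0+1 = 1
  0+0 = 0
  0+0 = 0
  0+0 = 0
  0+1 = 1
  0+0 = 0
  1+1 = 0 carry 1
  final carry 1

0b1001000111010101110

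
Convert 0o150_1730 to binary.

0b1101000001111011000

Each octal digit is 3 bits: 1=001 5=101 0=000 1=001 7=111 3=011 0=000.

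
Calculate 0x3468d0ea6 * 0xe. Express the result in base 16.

0x2ddbb6cd14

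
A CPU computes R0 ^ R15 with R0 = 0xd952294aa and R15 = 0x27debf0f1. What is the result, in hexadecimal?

XOR each hex digit independently (no carries):
  d^2=f, 9^7=e, 5^d=8, 2^e=c, 2^b=9, 9^f=6, 4^0=4, a^f=5, a^1=b

0xfe8c9645b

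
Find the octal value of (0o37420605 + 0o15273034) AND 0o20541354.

Add column by column in base 8, right to left:
  5+4 = 1 carry 1
  0+3+1 = 4
  6+0 = 6
  0+3 = 3
  2+7 = 1 carry 1
  4+2+1 = 7
  7+5 = 4 carry 1
  3+1+1 = 5
Sum = 0o54713641; now AND with 0o20541354:
  5&2=0, 4&0=0, 7&5=5, 1&4=0, 3&1=1, 6&3=2, 4&5=4, 1&4=0

0o501240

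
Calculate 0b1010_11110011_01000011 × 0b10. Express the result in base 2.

0b101011110011010000110

Multiply each base-2 digit by 2, carrying:
  1×2 = 2 → write 0 carry 1
  1×2+1 = 3 → write 1 carry 1
  0×2+1 = 1 → write 1
  0×2 = 0 → write 0
  0×2 = 0 → write 0
  0×2 = 0 → write 0
  1×2 = 2 → write 0 carry 1
  0×2+1 = 1 → write 1
  1×2 = 2 → write 0 carry 1
  1×2+1 = 3 → write 1 carry 1
  0×2+1 = 1 → write 1
  0×2 = 0 → write 0
  1×2 = 2 → write 0 carry 1
  1×2+1 = 3 → write 1 carry 1
  1×2+1 = 3 → write 1 carry 1
  1×2+1 = 3 → write 1 carry 1
  0×2+1 = 1 → write 1
  1×2 = 2 → write 0 carry 1
  0×2+1 = 1 → write 1
  1×2 = 2 → write 0 carry 1
  remaining carry: 1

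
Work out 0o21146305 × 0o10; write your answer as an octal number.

Multiply each base-8 digit by 8, carrying:
  5×8 = 40 → write 0 carry 5
  0×8+5 = 5 → write 5
  3×8 = 24 → write 0 carry 3
  6×8+3 = 51 → write 3 carry 6
  4×8+6 = 38 → write 6 carry 4
  1×8+4 = 12 → write 4 carry 1
  1×8+1 = 9 → write 1 carry 1
  2×8+1 = 17 → write 1 carry 2
  remaining carry: 2

0o211463050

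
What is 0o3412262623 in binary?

Each octal digit is 3 bits: 3=011 4=100 1=001 2=010 2=010 6=110 2=010 6=110 2=010 3=011.

0b11100001010010110010110010011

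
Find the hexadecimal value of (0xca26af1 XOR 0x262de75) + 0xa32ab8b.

0x18f3600f

First 0xca26af1 XOR 0x262de75 = 0xec0b484.
Add column by column in base 16, right to left:
  4+b = f
  8+8 = 0 carry 1
  4+b+1 = 0 carry 1
  b+a+1 = 6 carry 1
  0+2+1 = 3
  c+3 = f
  e+a = 8 carry 1
  final carry 1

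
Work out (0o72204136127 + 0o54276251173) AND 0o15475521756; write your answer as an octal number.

Add column by column in base 8, right to left:
  7+3 = 2 carry 1
  2+7+1 = 2 carry 1
  1+1+1 = 3
  6+1 = 7
  3+5 = 0 carry 1
  1+2+1 = 4
  4+6 = 2 carry 1
  0+7+1 = 0 carry 1
  2+2+1 = 5
  2+4 = 6
  7+5 = 4 carry 1
  final carry 1
Sum = 0o146502407322; now AND with 0o15475521756:
  1&0=0, 4&1=0, 6&5=4, 5&4=4, 0&7=0, 2&5=0, 4&5=4, 0&2=0, 7&1=1, 3&7=3, 2&5=0, 2&6=2

0o4400401302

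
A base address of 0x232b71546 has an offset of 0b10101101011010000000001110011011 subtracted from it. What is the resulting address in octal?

0x232b71546 = 0o106255612506 in octal.
0b10101101011010000000001110011011 = 0o25532001633 in octal.
Subtract column by column in base 8:
  6-3 → 3
  0-3 → 5 (borrow)
  5-6-1 → 6 (borrow)
  2-1-1 → 0
  1-0 → 1
  6-0 → 6
  5-2 → 3
  5-3 → 2
  2-5 → 5 (borrow)
  6-5-1 → 0
  0-2 → 6 (borrow)
  1-0-1 → 0

0o60523610653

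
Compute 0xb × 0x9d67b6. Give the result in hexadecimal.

0x6c374d2

Multiply each base-16 digit by 11, carrying:
  6×11 = 66 → write 2 carry 4
  b×11+4 = 125 → write d carry 7
  7×11+7 = 84 → write 4 carry 5
  6×11+5 = 71 → write 7 carry 4
  d×11+4 = 147 → write 3 carry 9
  9×11+9 = 108 → write c carry 6
  remaining carry: 6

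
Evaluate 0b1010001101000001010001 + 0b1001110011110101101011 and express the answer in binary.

0b10100000000110110111100

Add column by column in base 2, right to left:
  1+1 = 0 carry 1
  0+1+1 = 0 carry 1
  0+0+1 = 1
  0+1 = 1
  1+0 = 1
  0+1 = 1
  1+1 = 0 carry 1
  0+0+1 = 1
  0+1 = 1
  0+0 = 0
  0+1 = 1
  0+1 = 1
  1+1 = 0 carry 1
  0+1+1 = 0 carry 1
  1+0+1 = 0 carry 1
  1+0+1 = 0 carry 1
  0+1+1 = 0 carry 1
  0+1+1 = 0 carry 1
  0+1+1 = 0 carry 1
  1+0+1 = 0 carry 1
  0+0+1 = 1
  1+1 = 0 carry 1
  final carry 1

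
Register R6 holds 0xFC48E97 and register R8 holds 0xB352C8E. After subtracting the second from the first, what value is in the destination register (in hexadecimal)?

Subtract column by column in base 16:
  7-E → 9 (borrow)
  9-8-1 → 0
  E-C → 2
  8-2 → 6
  4-5 → F (borrow)
  C-3-1 → 8
  F-B → 4

0x48F6209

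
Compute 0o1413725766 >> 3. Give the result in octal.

0o141372576

Shifting right by 3 bits = 1 oct digit: drop the last 1.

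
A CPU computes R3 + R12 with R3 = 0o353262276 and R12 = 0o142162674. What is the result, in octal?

0o515445172

Add column by column in base 8, right to left:
  6+4 = 2 carry 1
  7+7+1 = 7 carry 1
  2+6+1 = 1 carry 1
  2+2+1 = 5
  6+6 = 4 carry 1
  2+1+1 = 4
  3+2 = 5
  5+4 = 1 carry 1
  3+1+1 = 5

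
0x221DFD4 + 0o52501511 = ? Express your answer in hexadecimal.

0o52501511 = 0xAA8349 in hexadecimal.
Add column by column in base 16, right to left:
  4+9 = D
  D+4 = 1 carry 1
  F+3+1 = 3 carry 1
  D+8+1 = 6 carry 1
  1+A+1 = C
  2+A = C
  2+0 = 2

0x2CC631D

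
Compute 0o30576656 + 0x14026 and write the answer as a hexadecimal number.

0o30576656 = 0x62FDAE in hexadecimal.
Add column by column in base 16, right to left:
  E+6 = 4 carry 1
  A+2+1 = D
  D+0 = D
  F+4 = 3 carry 1
  2+1+1 = 4
  6+0 = 6

0x643DD4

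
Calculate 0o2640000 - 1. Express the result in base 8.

0o2637777

The trailing 4 digits are 0, so subtracting 1 borrows through: they become 7 and the next digit up decrements.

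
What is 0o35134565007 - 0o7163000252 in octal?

Subtract column by column in base 8:
  7-2 → 5
  0-5 → 3 (borrow)
  0-2-1 → 5 (borrow)
  5-0-1 → 4
  6-0 → 6
  5-0 → 5
  4-3 → 1
  3-6 → 5 (borrow)
  1-1-1 → 7 (borrow)
  5-7-1 → 5 (borrow)
  3-0-1 → 2

0o25751564535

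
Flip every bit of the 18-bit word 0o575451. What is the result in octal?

0o202326

Each oct digit d becomes 7−d:
  5→2, 7→0, 5→2, 4→3, 5→2, 1→6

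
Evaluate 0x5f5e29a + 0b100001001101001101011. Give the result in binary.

0b110000001100111110100000101

0x5f5e29a = 0b101111101011110001010011010 in binary.
Add column by column in base 2, right to left:
  0+1 = 1
  1+1 = 0 carry 1
  0+0+1 = 1
  1+1 = 0 carry 1
  1+0+1 = 0 carry 1
  0+1+1 = 0 carry 1
  0+1+1 = 0 carry 1
  1+0+1 = 0 carry 1
  0+0+1 = 1
  1+1 = 0 carry 1
  0+0+1 = 1
  0+1 = 1
  0+1 = 1
  1+0 = 1
  1+0 = 1
  1+1 = 0 carry 1
  1+0+1 = 0 carry 1
  0+0+1 = 1
  1+0 = 1
  0+0 = 0
  1+1 = 0 carry 1
  1+0+1 = 0 carry 1
  1+0+1 = 0 carry 1
  1+0+1 = 0 carry 1
  1+0+1 = 0 carry 1
  0+0+1 = 1
  1+0 = 1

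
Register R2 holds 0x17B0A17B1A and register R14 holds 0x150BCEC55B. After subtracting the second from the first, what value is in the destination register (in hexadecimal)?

0x2A4D2B5BF

Subtract column by column in base 16:
  A-B → F (borrow)
  1-5-1 → B (borrow)
  B-5-1 → 5
  7-C → B (borrow)
  1-E-1 → 2 (borrow)
  A-C-1 → D (borrow)
  0-B-1 → 4 (borrow)
  B-0-1 → A
  7-5 → 2
  1-1 → 0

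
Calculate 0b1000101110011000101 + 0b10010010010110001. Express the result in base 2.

Add column by column in base 2, right to left:
  1+1 = 0 carry 1
  0+0+1 = 1
  1+0 = 1
  0+0 = 0
  0+1 = 1
  0+1 = 1
  1+0 = 1
  1+1 = 0 carry 1
  0+0+1 = 1
  0+0 = 0
  1+1 = 0 carry 1
  1+0+1 = 0 carry 1
  1+0+1 = 0 carry 1
  0+1+1 = 0 carry 1
  1+0+1 = 0 carry 1
  0+0+1 = 1
  0+1 = 1
  0+0 = 0
  1+0 = 1

0b1011000000101110110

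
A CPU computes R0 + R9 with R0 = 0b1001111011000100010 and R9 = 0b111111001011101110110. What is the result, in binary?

0b1001001000110110011000

Add column by column in base 2, right to left:
  0+0 = 0
  1+1 = 0 carry 1
  0+1+1 = 0 carry 1
  0+0+1 = 1
  0+1 = 1
  1+1 = 0 carry 1
  0+1+1 = 0 carry 1
  0+0+1 = 1
  0+1 = 1
  1+1 = 0 carry 1
  1+1+1 = 1 carry 1
  0+0+1 = 1
  1+1 = 0 carry 1
  1+0+1 = 0 carry 1
  1+0+1 = 0 carry 1
  1+1+1 = 1 carry 1
  0+1+1 = 0 carry 1
  0+1+1 = 0 carry 1
  1+1+1 = 1 carry 1
  0+1+1 = 0 carry 1
  0+1+1 = 0 carry 1
  final carry 1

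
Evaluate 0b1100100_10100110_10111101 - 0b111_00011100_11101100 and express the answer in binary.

0b10111011000100111010001

Subtract column by column in base 2:
  1-0 → 1
  0-0 → 0
  1-1 → 0
  1-1 → 0
  1-0 → 1
  1-1 → 0
  0-1 → 1 (borrow)
  1-1-1 → 1 (borrow)
  0-0-1 → 1 (borrow)
  1-0-1 → 0
  1-1 → 0
  0-1 → 1 (borrow)
  0-1-1 → 0 (borrow)
  1-0-1 → 0
  0-0 → 0
  1-0 → 1
  0-1 → 1 (borrow)
  0-1-1 → 0 (borrow)
  1-1-1 → 1 (borrow)
  0-0-1 → 1 (borrow)
  0-0-1 → 1 (borrow)
  1-0-1 → 0
  1-0 → 1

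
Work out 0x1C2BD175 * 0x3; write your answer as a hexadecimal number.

0x5483745F

Multiply each base-16 digit by 3, carrying:
  5×3 = 15 → write F
  7×3 = 21 → write 5 carry 1
  1×3+1 = 4 → write 4
  D×3 = 39 → write 7 carry 2
  B×3+2 = 35 → write 3 carry 2
  2×3+2 = 8 → write 8
  C×3 = 36 → write 4 carry 2
  1×3+2 = 5 → write 5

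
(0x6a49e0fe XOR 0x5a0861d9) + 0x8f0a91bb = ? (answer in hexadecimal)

0xbf4c12e2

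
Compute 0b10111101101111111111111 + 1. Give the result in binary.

0b10111101110000000000000

The trailing 13 digits are 1 (max in base 2), so adding 1 cascades: they roll to 0 and the next digit up increments.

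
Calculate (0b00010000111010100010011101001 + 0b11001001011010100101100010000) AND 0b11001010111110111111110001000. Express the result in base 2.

Add column by column in base 2, right to left:
  1+0 = 1
  0+0 = 0
  0+0 = 0
  1+0 = 1
  0+1 = 1
  1+0 = 1
  1+0 = 1
  1+0 = 1
  0+1 = 1
  0+1 = 1
  1+0 = 1
  0+1 = 1
  0+0 = 0
  0+0 = 0
  1+1 = 0 carry 1
  0+0+1 = 1
  1+1 = 0 carry 1
  0+0+1 = 1
  1+1 = 0 carry 1
  1+1+1 = 1 carry 1
  1+0+1 = 0 carry 1
  0+1+1 = 0 carry 1
  0+0+1 = 1
  0+0 = 0
  0+1 = 1
  1+0 = 1
  0+0 = 0
  0+1 = 1
  0+1 = 1
Sum = 0b11011010010101000111111111001; now AND with 0b11001010111110111111110001000:
  11011010010101000111111111001
& 11001010111110111111110001000
= 11001010010100000111110001000

0b11001010010100000111110001000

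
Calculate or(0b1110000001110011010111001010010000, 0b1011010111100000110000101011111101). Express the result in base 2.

0b1111010111110011110111101011111101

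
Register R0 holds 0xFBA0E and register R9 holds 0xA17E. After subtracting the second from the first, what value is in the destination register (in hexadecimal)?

0xF1890

Subtract column by column in base 16:
  E-E → 0
  0-7 → 9 (borrow)
  A-1-1 → 8
  B-A → 1
  F-0 → F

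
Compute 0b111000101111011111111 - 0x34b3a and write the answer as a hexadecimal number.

0x1913c5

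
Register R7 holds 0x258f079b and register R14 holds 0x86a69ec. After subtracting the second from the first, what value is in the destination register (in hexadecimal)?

Subtract column by column in base 16:
  b-c → f (borrow)
  9-e-1 → a (borrow)
  7-9-1 → d (borrow)
  0-6-1 → 9 (borrow)
  f-a-1 → 4
  8-6 → 2
  5-8 → d (borrow)
  2-0-1 → 1

0x1d249daf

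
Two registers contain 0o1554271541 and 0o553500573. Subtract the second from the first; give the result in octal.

Subtract column by column in base 8:
  1-3 → 6 (borrow)
  4-7-1 → 4 (borrow)
  5-5-1 → 7 (borrow)
  1-0-1 → 0
  7-0 → 7
  2-5 → 5 (borrow)
  4-3-1 → 0
  5-5 → 0
  5-5 → 0
  1-0 → 1

0o1000570746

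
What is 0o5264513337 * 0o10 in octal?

0o52645133370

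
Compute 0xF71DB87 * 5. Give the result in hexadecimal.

Multiply each base-16 digit by 5, carrying:
  7×5 = 35 → write 3 carry 2
  8×5+2 = 42 → write A carry 2
  B×5+2 = 57 → write 9 carry 3
  D×5+3 = 68 → write 4 carry 4
  1×5+4 = 9 → write 9
  7×5 = 35 → write 3 carry 2
  F×5+2 = 77 → write D carry 4
  remaining carry: 4

0x4D3949A3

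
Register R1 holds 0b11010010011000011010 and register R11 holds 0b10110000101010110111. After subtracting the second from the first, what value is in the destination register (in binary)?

0b100001101101100011

Subtract column by column in base 2:
  0-1 → 1 (borrow)
  1-1-1 → 1 (borrow)
  0-1-1 → 0 (borrow)
  1-0-1 → 0
  1-1 → 0
  0-1 → 1 (borrow)
  0-0-1 → 1 (borrow)
  0-1-1 → 0 (borrow)
  0-0-1 → 1 (borrow)
  1-1-1 → 1 (borrow)
  1-0-1 → 0
  0-1 → 1 (borrow)
  0-0-1 → 1 (borrow)
  1-0-1 → 0
  0-0 → 0
  0-0 → 0
  1-1 → 0
  0-1 → 1 (borrow)
  1-0-1 → 0
  1-1 → 0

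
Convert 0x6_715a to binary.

Expand each hex digit to 4 bits: 6=0110 7=0111 1=0001 5=0101 a=1010.

0b1100111000101011010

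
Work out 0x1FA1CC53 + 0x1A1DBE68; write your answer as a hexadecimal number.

0x39BF8ABB

Add column by column in base 16, right to left:
  3+8 = B
  5+6 = B
  C+E = A carry 1
  C+B+1 = 8 carry 1
  1+D+1 = F
  A+1 = B
  F+A = 9 carry 1
  1+1+1 = 3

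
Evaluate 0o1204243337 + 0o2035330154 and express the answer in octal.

0o3241573513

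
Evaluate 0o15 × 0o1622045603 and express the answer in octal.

0o27152752647

Multiply each base-8 digit by 13, carrying:
  3×13 = 39 → write 7 carry 4
  0×13+4 = 4 → write 4
  6×13 = 78 → write 6 carry 9
  5×13+9 = 74 → write 2 carry 9
  4×13+9 = 61 → write 5 carry 7
  0×13+7 = 7 → write 7
  2×13 = 26 → write 2 carry 3
  2×13+3 = 29 → write 5 carry 3
  6×13+3 = 81 → write 1 carry 10
  1×13+10 = 23 → write 7 carry 2
  remaining carry: 2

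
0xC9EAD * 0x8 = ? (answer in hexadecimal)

0x64F568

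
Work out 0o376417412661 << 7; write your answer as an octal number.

7 bits is not a whole number of base-8 digits; in binary: 11111110100001111100001010110110001 << 7 = 111111101000011111000010101101100010000000.

0o77503702554200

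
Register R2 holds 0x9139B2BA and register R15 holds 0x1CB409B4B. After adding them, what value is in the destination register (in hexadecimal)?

0x25C7A4E05

Add column by column in base 16, right to left:
  A+B = 5 carry 1
  B+4+1 = 0 carry 1
  2+B+1 = E
  B+9 = 4 carry 1
  9+0+1 = A
  3+4 = 7
  1+B = C
  9+C = 5 carry 1
  0+1+1 = 2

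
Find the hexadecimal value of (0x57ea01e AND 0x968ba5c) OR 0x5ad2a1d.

0x5edaa1d

0x57ea01e AND 0x968ba5c = 0x168a01c.
Then OR with 0x5ad2a1d.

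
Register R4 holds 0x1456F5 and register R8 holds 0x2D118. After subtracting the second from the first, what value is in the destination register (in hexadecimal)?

0x1185DD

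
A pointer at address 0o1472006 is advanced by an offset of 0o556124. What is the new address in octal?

Add column by column in base 8, right to left:
  6+4 = 2 carry 1
  0+2+1 = 3
  0+1 = 1
  2+6 = 0 carry 1
  7+5+1 = 5 carry 1
  4+5+1 = 2 carry 1
  1+0+1 = 2

0o2250132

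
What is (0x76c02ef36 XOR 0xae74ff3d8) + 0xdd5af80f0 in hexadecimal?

0x1b60fc9dde

First 0x76c02ef36 XOR 0xae74ff3d8 = 0xd8b4d1cee.
Add column by column in base 16, right to left:
  e+0 = e
  e+f = d carry 1
  c+0+1 = d
  1+8 = 9
  d+f = c carry 1
  4+a+1 = f
  b+5 = 0 carry 1
  8+d+1 = 6 carry 1
  d+d+1 = b carry 1
  final carry 1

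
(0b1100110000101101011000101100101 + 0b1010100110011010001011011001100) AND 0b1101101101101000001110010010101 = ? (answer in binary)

Add column by column in base 2, right to left:
  1+0 = 1
  0+0 = 0
  1+1 = 0 carry 1
  0+1+1 = 0 carry 1
  0+0+1 = 1
  1+0 = 1
  1+1 = 0 carry 1
  0+1+1 = 0 carry 1
  1+0+1 = 0 carry 1
  0+1+1 = 0 carry 1
  0+1+1 = 0 carry 1
  0+0+1 = 1
  1+1 = 0 carry 1
  1+0+1 = 0 carry 1
  0+0+1 = 1
  1+0 = 1
  0+1 = 1
  1+0 = 1
  1+1 = 0 carry 1
  0+1+1 = 0 carry 1
  1+0+1 = 0 carry 1
  0+0+1 = 1
  0+1 = 1
  0+1 = 1
  0+0 = 0
  1+0 = 1
  1+1 = 0 carry 1
  0+0+1 = 1
  0+1 = 1
  1+0 = 1
  1+1 = 0 carry 1
  final carry 1
Sum = 0b10111010111000111100100000110001; now AND with 0b1101101101101000001110010010101:
  10111010111000111100100000110001
& 01101101101101000001110010010101
= 00101000101000000000100000010001

0b101000101000000000100000010001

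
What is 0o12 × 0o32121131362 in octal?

Multiply each base-8 digit by 10, carrying:
  2×10 = 20 → write 4 carry 2
  6×10+2 = 62 → write 6 carry 7
  3×10+7 = 37 → write 5 carry 4
  1×10+4 = 14 → write 6 carry 1
  3×10+1 = 31 → write 7 carry 3
  1×10+3 = 13 → write 5 carry 1
  1×10+1 = 11 → write 3 carry 1
  2×10+1 = 21 → write 5 carry 2
  1×10+2 = 12 → write 4 carry 1
  2×10+1 = 21 → write 5 carry 2
  3×10+2 = 32 → write 0 carry 4
  remaining carry: 4

0o405453576564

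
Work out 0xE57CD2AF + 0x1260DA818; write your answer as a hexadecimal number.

Add column by column in base 16, right to left:
  F+8 = 7 carry 1
  A+1+1 = C
  2+8 = A
  D+A = 7 carry 1
  C+D+1 = A carry 1
  7+0+1 = 8
  5+6 = B
  E+2 = 0 carry 1
  0+1+1 = 2

0x20B8A7AC7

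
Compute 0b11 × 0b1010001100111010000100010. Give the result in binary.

Multiply each base-2 digit by 3, carrying:
  0×3 = 0 → write 0
  1×3 = 3 → write 1 carry 1
  0×3+1 = 1 → write 1
  0×3 = 0 → write 0
  0×3 = 0 → write 0
  1×3 = 3 → write 1 carry 1
  0×3+1 = 1 → write 1
  0×3 = 0 → write 0
  0×3 = 0 → write 0
  0×3 = 0 → write 0
  1×3 = 3 → write 1 carry 1
  0×3+1 = 1 → write 1
  1×3 = 3 → write 1 carry 1
  1×3+1 = 4 → write 0 carry 2
  1×3+2 = 5 → write 1 carry 2
  0×3+2 = 2 → write 0 carry 1
  0×3+1 = 1 → write 1
  1×3 = 3 → write 1 carry 1
  1×3+1 = 4 → write 0 carry 2
  0×3+2 = 2 → write 0 carry 1
  0×3+1 = 1 → write 1
  0×3 = 0 → write 0
  1×3 = 3 → write 1 carry 1
  0×3+1 = 1 → write 1
  1×3 = 3 → write 1 carry 1
  remaining carry: 1

0b11110100110101110001100110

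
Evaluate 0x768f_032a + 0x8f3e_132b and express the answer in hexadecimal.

Add column by column in base 16, right to left:
  a+b = 5 carry 1
  2+2+1 = 5
  3+3 = 6
  0+1 = 1
  f+e = d carry 1
  8+3+1 = c
  6+f = 5 carry 1
  7+8+1 = 0 carry 1
  final carry 1

0x105cd1655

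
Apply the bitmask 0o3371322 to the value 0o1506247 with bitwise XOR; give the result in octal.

XOR each oct digit independently (no carries):
  1^3=2, 5^3=6, 0^7=7, 6^1=7, 2^3=1, 4^2=6, 7^2=5

0o2677165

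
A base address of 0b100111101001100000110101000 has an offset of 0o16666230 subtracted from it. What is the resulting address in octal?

0b100111101001100000110101000 = 0o475140650 in octal.
Subtract column by column in base 8:
  0-0 → 0
  5-3 → 2
  6-2 → 4
  0-6 → 2 (borrow)
  4-6-1 → 5 (borrow)
  1-6-1 → 2 (borrow)
  5-6-1 → 6 (borrow)
  7-1-1 → 5
  4-0 → 4

0o456252420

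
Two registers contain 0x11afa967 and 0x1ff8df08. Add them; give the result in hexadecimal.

0x31a8886f

Add column by column in base 16, right to left:
  7+8 = f
  6+0 = 6
  9+f = 8 carry 1
  a+d+1 = 8 carry 1
  f+8+1 = 8 carry 1
  a+f+1 = a carry 1
  1+f+1 = 1 carry 1
  1+1+1 = 3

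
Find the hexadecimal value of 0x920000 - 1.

0x91ffff

The trailing 4 digits are 0, so subtracting 1 borrows through: they become F and the next digit up decrements.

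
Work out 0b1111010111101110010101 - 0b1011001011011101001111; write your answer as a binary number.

Subtract column by column in base 2:
  1-1 → 0
  0-1 → 1 (borrow)
  1-1-1 → 1 (borrow)
  0-1-1 → 0 (borrow)
  1-0-1 → 0
  0-0 → 0
  0-1 → 1 (borrow)
  1-0-1 → 0
  1-1 → 0
  1-1 → 0
  0-1 → 1 (borrow)
  1-0-1 → 0
  1-1 → 0
  1-1 → 0
  1-0 → 1
  0-1 → 1 (borrow)
  1-0-1 → 0
  0-0 → 0
  1-1 → 0
  1-1 → 0
  1-0 → 1
  1-1 → 0

0b100001100010001000110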